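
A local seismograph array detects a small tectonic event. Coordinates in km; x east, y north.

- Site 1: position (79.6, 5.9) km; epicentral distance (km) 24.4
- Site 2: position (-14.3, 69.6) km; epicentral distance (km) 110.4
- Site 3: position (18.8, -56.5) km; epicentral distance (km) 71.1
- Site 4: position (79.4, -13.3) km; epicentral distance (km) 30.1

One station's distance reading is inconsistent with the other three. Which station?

Site 2

Solve using three stations at a time. Using Site 1, Site 3, Site 4 (subtract circle equations pairwise → linear system) gives (x, y) ≈ (55.1, 4.6).
Distances from that point to each station vs reported:
  Site 1: calculated 24.5 vs reported 24.4 → residual 0.1 km
  Site 2: calculated 95.1 vs reported 110.4 → residual 15.3 km
  Site 3: calculated 71.1 vs reported 71.1 → residual 0.0 km
  Site 4: calculated 30.2 vs reported 30.1 → residual 0.1 km
Site 1, Site 3, Site 4 are mutually consistent (residuals ≈ 0); Site 2 is off by 15.3 km.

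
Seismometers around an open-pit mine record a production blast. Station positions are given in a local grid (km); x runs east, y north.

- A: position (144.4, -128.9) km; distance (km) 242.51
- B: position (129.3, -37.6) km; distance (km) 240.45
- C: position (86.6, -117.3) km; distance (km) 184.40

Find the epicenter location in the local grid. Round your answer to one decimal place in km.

Circle about each station: (x − 144.4)² + (y + 128.9)² = 242.51²; (x − 129.3)² + (y + 37.6)² = 240.45²; (x − 86.6)² + (y + 117.3)² = 184.40².
Subtracting pairs of circle equations eliminates x²+y² and gives linear equations (the radical axes):
-30.2 x + 182.6 y = -18339.42
-115.6 x + 23.2 y = 8600.02
Solving the 2×2 system: x ≈ -97.8, y ≈ -116.6 km.
Check against A (with the unrounded x, y): √((x − 144.4)²+(y + 128.9)²) = 242.51 ≈ 242.51 km. ✓

-97.8 km east, -116.6 km north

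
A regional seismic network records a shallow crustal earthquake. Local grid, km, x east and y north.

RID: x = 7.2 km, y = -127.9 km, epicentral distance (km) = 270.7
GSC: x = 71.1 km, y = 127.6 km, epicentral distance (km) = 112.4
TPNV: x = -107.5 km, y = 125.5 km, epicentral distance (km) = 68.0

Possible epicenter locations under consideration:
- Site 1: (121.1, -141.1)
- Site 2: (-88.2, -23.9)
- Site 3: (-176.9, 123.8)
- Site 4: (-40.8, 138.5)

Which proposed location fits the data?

For each candidate, compare |candidate − station| to the reported distance:
Site 1: residuals RID 156.0, GSC 160.9, TPNV 283.2 → max 283.2 km
Site 2: residuals RID 129.6, GSC 107.4, TPNV 82.6 → max 129.6 km
Site 3: residuals RID 41.1, GSC 135.6, TPNV 1.4 → max 135.6 km
Site 4: residuals RID 0.0, GSC 0.0, TPNV 0.0 → max 0.0 km
Only Site 4 has all residuals ≈ 0.

Site 4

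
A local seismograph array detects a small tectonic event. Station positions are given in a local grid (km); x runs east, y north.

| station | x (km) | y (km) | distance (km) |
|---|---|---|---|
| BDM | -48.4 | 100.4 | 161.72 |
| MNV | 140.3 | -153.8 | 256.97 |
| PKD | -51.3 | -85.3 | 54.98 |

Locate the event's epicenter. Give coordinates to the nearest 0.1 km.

(-96.5, -54.0)

Circle about each station: (x + 48.4)² + (y − 100.4)² = 161.72²; (x − 140.3)² + (y + 153.8)² = 256.97²; (x + 51.3)² + (y + 85.3)² = 54.98².
Subtracting pairs of circle equations eliminates x²+y² and gives linear equations (the radical axes):
377.4 x − 508.4 y = -8964.41
-5.8 x − 371.4 y = 20615.62
Solving the 2×2 system: x ≈ -96.5, y ≈ -54.0 km.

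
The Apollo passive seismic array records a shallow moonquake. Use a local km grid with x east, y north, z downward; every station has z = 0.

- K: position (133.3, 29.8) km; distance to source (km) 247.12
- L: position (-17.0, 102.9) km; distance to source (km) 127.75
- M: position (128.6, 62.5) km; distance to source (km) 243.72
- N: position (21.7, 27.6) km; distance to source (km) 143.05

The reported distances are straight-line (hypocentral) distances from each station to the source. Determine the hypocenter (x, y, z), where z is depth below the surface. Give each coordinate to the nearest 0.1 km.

x ≈ -104.6 km, y ≈ 37.8 km, depth ≈ 66.4 km

Each station gives a sphere (x−x_i)² + (y−y_i)² + z² = d_i² (stations at z=0).
Subtracting the K sphere from L and M: z² cancels, leaving linear equations in x and y:
-300.6 x + 146.2 y = 36968.71
-9.4 x + 65.4 y = 3456.14
Solving: x ≈ -104.592, y ≈ 37.813 km (keep extra digits for the depth step; rounded: -104.6, 37.8).
Then from the K sphere: z² = 247.12² − (x − 133.3)² − (y − 29.8)² with x = -104.592, y = 37.813, so z ≈ 66.419 ≈ 66.4 km.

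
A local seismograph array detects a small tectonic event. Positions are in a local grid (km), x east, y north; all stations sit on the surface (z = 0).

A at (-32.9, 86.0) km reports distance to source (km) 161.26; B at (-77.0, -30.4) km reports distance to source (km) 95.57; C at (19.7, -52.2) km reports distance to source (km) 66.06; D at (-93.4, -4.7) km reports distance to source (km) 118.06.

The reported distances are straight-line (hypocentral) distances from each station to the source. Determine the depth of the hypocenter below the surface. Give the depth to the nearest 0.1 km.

58.8 km

Each station gives a sphere (x−x_i)² + (y−y_i)² + z² = d_i² (stations at z=0).
Subtracting the A sphere from B and C: z² cancels, leaving linear equations in x and y:
-88.2 x − 232.8 y = 15245.91
105.2 x − 276.4 y = 16275.38
Solving: x ≈ -8.698, y ≈ -62.194 km (keep extra digits for the depth step; rounded: -8.7, -62.2).
Then from the A sphere: z² = 161.26² − (x + 32.9)² − (y − 86.0)² with x = -8.698, y = -62.194, so z ≈ 58.801 ≈ 58.8 km.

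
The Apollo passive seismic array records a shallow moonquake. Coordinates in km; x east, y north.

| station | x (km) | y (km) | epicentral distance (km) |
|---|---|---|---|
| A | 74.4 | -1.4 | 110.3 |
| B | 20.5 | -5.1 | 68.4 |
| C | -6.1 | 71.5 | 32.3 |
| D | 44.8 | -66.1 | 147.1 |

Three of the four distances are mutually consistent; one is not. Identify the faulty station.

D

Solve using three stations at a time. Using A, B, C (subtract circle equations pairwise → linear system) gives (x, y) ≈ (-25.4, 45.6).
Distances from that point to each station vs reported:
  A: calculated 110.3 vs reported 110.3 → residual 0.0 km
  B: calculated 68.4 vs reported 68.4 → residual 0.0 km
  C: calculated 32.3 vs reported 32.3 → residual 0.0 km
  D: calculated 131.9 vs reported 147.1 → residual 15.2 km
A, B, C are mutually consistent (residuals ≈ 0); D is off by 15.2 km.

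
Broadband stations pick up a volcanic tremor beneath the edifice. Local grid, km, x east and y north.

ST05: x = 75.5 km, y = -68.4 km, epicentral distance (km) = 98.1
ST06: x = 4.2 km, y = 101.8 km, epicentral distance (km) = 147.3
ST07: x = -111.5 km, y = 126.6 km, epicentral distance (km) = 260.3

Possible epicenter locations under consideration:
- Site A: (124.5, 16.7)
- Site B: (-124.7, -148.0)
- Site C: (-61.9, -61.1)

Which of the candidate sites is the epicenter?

Site A

For each candidate, compare |candidate − station| to the reported distance:
Site A: residuals ST05 0.1, ST06 0.1, ST07 0.0 → max 0.1 km
Site B: residuals ST05 117.3, ST06 133.8, ST07 14.6 → max 133.8 km
Site C: residuals ST05 39.5, ST06 28.5, ST07 66.2 → max 66.2 km
Only Site A has all residuals ≈ 0.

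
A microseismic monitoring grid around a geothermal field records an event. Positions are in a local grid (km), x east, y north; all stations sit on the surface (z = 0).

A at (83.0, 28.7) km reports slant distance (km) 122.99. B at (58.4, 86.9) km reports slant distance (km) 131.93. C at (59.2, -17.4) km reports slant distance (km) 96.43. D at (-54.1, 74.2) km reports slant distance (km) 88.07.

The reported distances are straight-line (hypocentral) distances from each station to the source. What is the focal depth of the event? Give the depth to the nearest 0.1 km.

depth ≈ 31.4 km

Each station gives a sphere (x−x_i)² + (y−y_i)² + z² = d_i² (stations at z=0).
Subtracting the A sphere from B and C: z² cancels, leaving linear equations in x and y:
-49.2 x + 116.4 y = 970.50
-47.6 x − 92.2 y = 1922.51
Solving: x ≈ -31.087, y ≈ -4.802 km (keep extra digits for the depth step; rounded: -31.1, -4.8).
Then from the A sphere: z² = 122.99² − (x − 83.0)² − (y − 28.7)² with x = -31.087, y = -4.802, so z ≈ 31.437 ≈ 31.4 km.
Check against D (with the unrounded solution): distance 88.09 ≈ 88.07 km. ✓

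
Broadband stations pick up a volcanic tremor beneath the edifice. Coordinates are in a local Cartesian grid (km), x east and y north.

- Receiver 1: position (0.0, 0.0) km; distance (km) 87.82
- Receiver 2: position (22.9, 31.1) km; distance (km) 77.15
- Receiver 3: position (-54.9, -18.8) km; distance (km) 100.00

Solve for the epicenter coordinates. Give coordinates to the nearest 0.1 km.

-37.1 km east, 79.6 km north

Circle about each station: x² + y² = 87.82²; (x − 22.9)² + (y − 31.1)² = 77.15²; (x + 54.9)² + (y + 18.8)² = 100.00².
Subtracting the Receiver 1 equation from the Receiver 2 and Receiver 3 equations removes the quadratic terms:
45.8 x + 62.2 y = 3251.85
-109.8 x − 37.6 y = 1079.80
Solving the 2×2 system: x ≈ -37.1, y ≈ 79.6 km.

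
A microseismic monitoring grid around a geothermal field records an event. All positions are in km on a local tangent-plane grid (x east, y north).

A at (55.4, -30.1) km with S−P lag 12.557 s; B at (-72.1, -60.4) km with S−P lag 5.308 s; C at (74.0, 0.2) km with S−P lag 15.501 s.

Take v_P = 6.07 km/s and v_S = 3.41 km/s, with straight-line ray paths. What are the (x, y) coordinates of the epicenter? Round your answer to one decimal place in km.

(-42.3, -31.8)

Distance from S−P lag: d = Δt · v_P v_S / (v_P − v_S) = Δt · (6.07·3.41)/(6.07−3.41) ≈ 7.7815·Δt.
So d_A = 97.71, d_B = 41.30, d_C = 120.62 km.
Circle about each station: (x − 55.4)² + (y + 30.1)² = 97.71²; (x + 72.1)² + (y + 60.4)² = 41.30²; (x − 74.0)² + (y − 0.2)² = 120.62².
Subtracting pairs of circle equations eliminates x²+y² and gives linear equations (the radical axes):
-255.0 x − 60.6 y = 12712.95
37.2 x + 60.6 y = -3501.07
Solving the 2×2 system: x ≈ -42.3, y ≈ -31.8 km.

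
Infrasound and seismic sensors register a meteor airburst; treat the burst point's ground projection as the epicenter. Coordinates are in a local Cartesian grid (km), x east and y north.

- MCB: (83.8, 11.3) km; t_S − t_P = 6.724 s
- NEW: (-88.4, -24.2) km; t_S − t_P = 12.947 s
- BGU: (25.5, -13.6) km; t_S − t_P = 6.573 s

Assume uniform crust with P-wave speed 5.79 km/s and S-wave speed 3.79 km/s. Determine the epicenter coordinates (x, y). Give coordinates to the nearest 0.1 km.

27.1 km east, 58.5 km north

Distance from S−P lag: d = Δt · v_P v_S / (v_P − v_S) = Δt · (5.79·3.79)/(5.79−3.79) ≈ 10.9720·Δt.
So d_MCB = 73.78, d_NEW = 142.06, d_BGU = 72.12 km.
Circle about each station: (x − 83.8)² + (y − 11.3)² = 73.78²; (x + 88.4)² + (y + 24.2)² = 142.06²; (x − 25.5)² + (y + 13.6)² = 72.12².
Subtracting the MCB equation from the NEW and BGU equations removes the quadratic terms:
-344.4 x − 71.0 y = -13487.49
-116.6 x − 49.8 y = -6072.73
Solving the 2×2 system: x ≈ 27.1, y ≈ 58.5 km.
Check against MCB (with the unrounded x, y): √((x − 83.8)²+(y − 11.3)²) = 73.75 ≈ 73.78 km. ✓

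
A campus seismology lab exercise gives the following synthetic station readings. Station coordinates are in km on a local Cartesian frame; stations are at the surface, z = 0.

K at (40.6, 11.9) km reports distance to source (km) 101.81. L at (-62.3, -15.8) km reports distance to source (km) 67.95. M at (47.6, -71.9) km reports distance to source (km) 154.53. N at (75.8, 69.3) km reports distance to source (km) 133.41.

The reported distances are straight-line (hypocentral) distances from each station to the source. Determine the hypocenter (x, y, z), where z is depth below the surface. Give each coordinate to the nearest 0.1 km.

Each station gives a sphere (x−x_i)² + (y−y_i)² + z² = d_i² (stations at z=0).
Subtracting the K sphere from L and M: z² cancels, leaving linear equations in x and y:
-205.8 x − 55.4 y = 8089.03
14.0 x − 167.6 y = -7868.84
Solving: x ≈ -50.802, y ≈ 42.707 km (keep extra digits for the depth step; rounded: -50.8, 42.7).
Then from the K sphere: z² = 101.81² − (x − 40.6)² − (y − 11.9)² with x = -50.802, y = 42.707, so z ≈ 32.586 ≈ 32.6 km.
Check against N (with the unrounded solution): distance 133.41 ≈ 133.41 km. ✓

x ≈ -50.8 km, y ≈ 42.7 km, depth ≈ 32.6 km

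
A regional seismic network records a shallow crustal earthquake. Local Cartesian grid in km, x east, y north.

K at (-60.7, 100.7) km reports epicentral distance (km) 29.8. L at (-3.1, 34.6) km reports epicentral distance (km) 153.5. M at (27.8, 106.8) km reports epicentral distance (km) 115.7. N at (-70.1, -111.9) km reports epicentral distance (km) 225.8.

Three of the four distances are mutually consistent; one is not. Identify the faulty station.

Solve using three stations at a time. Using K, M, N (subtract circle equations pairwise → linear system) gives (x, y) ≈ (-87.7, 113.2).
Distances from that point to each station vs reported:
  K: calculated 29.8 vs reported 29.8 → residual 0.0 km
  L: calculated 115.5 vs reported 153.5 → residual 38.0 km
  M: calculated 115.7 vs reported 115.7 → residual 0.0 km
  N: calculated 225.8 vs reported 225.8 → residual 0.0 km
K, M, N are mutually consistent (residuals ≈ 0); L is off by 38.0 km.

L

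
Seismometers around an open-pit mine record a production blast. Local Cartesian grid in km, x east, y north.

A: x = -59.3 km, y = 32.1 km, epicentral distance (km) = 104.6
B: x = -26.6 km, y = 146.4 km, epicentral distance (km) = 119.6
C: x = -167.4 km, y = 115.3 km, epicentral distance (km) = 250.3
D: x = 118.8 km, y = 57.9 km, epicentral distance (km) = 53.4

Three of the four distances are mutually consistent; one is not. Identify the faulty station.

Solve using three stations at a time. Using B, C, D (subtract circle equations pairwise → linear system) gives (x, y) ≈ (82.2, 96.8).
Distances from that point to each station vs reported:
  A: calculated 155.6 vs reported 104.6 → residual 51.0 km
  B: calculated 119.6 vs reported 119.6 → residual 0.0 km
  C: calculated 250.3 vs reported 250.3 → residual 0.0 km
  D: calculated 53.4 vs reported 53.4 → residual 0.0 km
B, C, D are mutually consistent (residuals ≈ 0); A is off by 51.0 km.

A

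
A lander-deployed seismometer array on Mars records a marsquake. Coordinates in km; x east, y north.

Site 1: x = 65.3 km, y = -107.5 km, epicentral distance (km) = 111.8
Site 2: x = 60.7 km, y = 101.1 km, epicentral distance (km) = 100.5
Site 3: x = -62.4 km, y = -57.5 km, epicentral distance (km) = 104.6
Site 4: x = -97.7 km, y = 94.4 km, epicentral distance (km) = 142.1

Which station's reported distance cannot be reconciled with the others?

Site 1

Solve using three stations at a time. Using Site 2, Site 3, Site 4 (subtract circle equations pairwise → linear system) gives (x, y) ≈ (17.0, 10.6).
Distances from that point to each station vs reported:
  Site 1: calculated 127.5 vs reported 111.8 → residual 15.7 km
  Site 2: calculated 100.5 vs reported 100.5 → residual 0.0 km
  Site 3: calculated 104.6 vs reported 104.6 → residual 0.0 km
  Site 4: calculated 142.1 vs reported 142.1 → residual 0.0 km
Site 2, Site 3, Site 4 are mutually consistent (residuals ≈ 0); Site 1 is off by 15.7 km.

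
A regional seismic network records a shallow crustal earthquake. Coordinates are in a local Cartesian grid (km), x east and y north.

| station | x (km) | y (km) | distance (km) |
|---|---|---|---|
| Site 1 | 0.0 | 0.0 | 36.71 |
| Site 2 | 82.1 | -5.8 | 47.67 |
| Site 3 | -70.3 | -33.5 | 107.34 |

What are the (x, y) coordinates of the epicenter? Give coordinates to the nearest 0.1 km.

x ≈ 34.8 km, y ≈ -11.7 km

Circle about each station: x² + y² = 36.71²; (x − 82.1)² + (y + 5.8)² = 47.67²; (x + 70.3)² + (y + 33.5)² = 107.34².
Subtracting pairs of circle equations eliminates x²+y² and gives linear equations (the radical axes):
164.2 x − 11.6 y = 5849.25
-140.6 x − 67.0 y = -4109.91
Solving the 2×2 system: x ≈ 34.8, y ≈ -11.7 km.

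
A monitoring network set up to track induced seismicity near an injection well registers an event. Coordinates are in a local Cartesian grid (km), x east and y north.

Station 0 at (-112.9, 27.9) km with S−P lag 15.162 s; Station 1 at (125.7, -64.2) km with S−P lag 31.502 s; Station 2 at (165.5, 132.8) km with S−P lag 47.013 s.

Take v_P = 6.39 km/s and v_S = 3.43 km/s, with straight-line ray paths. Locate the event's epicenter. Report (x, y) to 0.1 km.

Distance from S−P lag: d = Δt · v_P v_S / (v_P − v_S) = Δt · (6.39·3.43)/(6.39−3.43) ≈ 7.4046·Δt.
So d_Station 0 = 112.27, d_Station 1 = 233.26, d_Station 2 = 348.11 km.
Circle about each station: (x + 112.9)² + (y − 27.9)² = 112.27²; (x − 125.7)² + (y + 64.2)² = 233.26²; (x − 165.5)² + (y − 132.8)² = 348.11².
Subtracting the Station 0 equation from the Station 1 and Station 2 equations removes the quadratic terms:
477.2 x − 184.2 y = -35408.36
556.8 x + 209.8 y = -77074.75
Solving the 2×2 system: x ≈ -106.7, y ≈ -84.2 km.

-106.7 km east, -84.2 km north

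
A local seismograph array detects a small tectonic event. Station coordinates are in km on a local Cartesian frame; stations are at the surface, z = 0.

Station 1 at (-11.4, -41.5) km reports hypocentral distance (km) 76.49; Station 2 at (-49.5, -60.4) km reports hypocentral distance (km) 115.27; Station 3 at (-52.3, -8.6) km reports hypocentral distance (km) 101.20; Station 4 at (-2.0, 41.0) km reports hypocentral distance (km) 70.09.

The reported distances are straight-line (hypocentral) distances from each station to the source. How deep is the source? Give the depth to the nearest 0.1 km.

z ≈ 36.0 km

Each station gives a sphere (x−x_i)² + (y−y_i)² + z² = d_i² (stations at z=0).
Subtracting the Station 1 sphere from Station 2 and Station 3: z² cancels, leaving linear equations in x and y:
-76.2 x − 37.8 y = -3190.25
-81.8 x + 65.8 y = -3433.68
Solving: x ≈ 41.909, y ≈ -0.084 km (keep extra digits for the depth step; rounded: 41.9, -0.1).
Then from the Station 1 sphere: z² = 76.49² − (x + 11.4)² − (y + 41.5)² with x = 41.909, y = -0.084, so z ≈ 35.966 ≈ 36.0 km.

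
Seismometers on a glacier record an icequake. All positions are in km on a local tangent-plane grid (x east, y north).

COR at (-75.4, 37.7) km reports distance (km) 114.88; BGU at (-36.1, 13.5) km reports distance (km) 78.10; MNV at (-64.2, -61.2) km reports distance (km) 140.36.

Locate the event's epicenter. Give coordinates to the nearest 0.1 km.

39.4 km east, 33.5 km north

Circle about each station: (x + 75.4)² + (y − 37.7)² = 114.88²; (x + 36.1)² + (y − 13.5)² = 78.10²; (x + 64.2)² + (y + 61.2)² = 140.36².
Subtracting the COR equation from the BGU and MNV equations removes the quadratic terms:
78.6 x − 48.4 y = 1476.81
22.4 x − 197.8 y = -5742.89
Solving the 2×2 system: x ≈ 39.4, y ≈ 33.5 km.
Check against COR (with the unrounded x, y): √((x + 75.4)²+(y − 37.7)²) = 114.89 ≈ 114.88 km. ✓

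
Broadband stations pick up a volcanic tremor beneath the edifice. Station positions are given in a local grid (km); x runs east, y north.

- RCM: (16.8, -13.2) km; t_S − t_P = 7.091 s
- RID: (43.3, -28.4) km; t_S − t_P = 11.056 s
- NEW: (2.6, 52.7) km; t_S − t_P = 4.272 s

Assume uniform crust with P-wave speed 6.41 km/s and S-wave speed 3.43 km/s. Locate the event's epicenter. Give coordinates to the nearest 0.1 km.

Distance from S−P lag: d = Δt · v_P v_S / (v_P − v_S) = Δt · (6.41·3.43)/(6.41−3.43) ≈ 7.3780·Δt.
So d_RCM = 52.32, d_RID = 81.57, d_NEW = 31.52 km.
Circle about each station: (x − 16.8)² + (y + 13.2)² = 52.32²; (x − 43.3)² + (y + 28.4)² = 81.57²; (x − 2.6)² + (y − 52.7)² = 31.52².
Subtracting pairs of circle equations eliminates x²+y² and gives linear equations (the radical axes):
53.0 x − 30.4 y = -1691.31
-28.4 x + 131.8 y = 4071.44
Solving the 2×2 system: x ≈ -16.2, y ≈ 27.4 km.

(-16.2, 27.4)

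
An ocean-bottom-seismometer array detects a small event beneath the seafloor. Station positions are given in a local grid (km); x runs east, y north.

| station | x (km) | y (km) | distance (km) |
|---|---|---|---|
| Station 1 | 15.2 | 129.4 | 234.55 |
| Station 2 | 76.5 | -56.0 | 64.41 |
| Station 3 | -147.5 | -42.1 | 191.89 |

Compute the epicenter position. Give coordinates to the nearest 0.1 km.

Circle about each station: (x − 15.2)² + (y − 129.4)² = 234.55²; (x − 76.5)² + (y + 56.0)² = 64.41²; (x + 147.5)² + (y + 42.1)² = 191.89².
Subtracting the Station 1 equation from the Station 2 and Station 3 equations removes the quadratic terms:
122.6 x − 370.8 y = 42877.90
-325.4 x − 343.0 y = 24745.19
Solving the 2×2 system: x ≈ 34.0, y ≈ -104.4 km.

34.0 km east, -104.4 km north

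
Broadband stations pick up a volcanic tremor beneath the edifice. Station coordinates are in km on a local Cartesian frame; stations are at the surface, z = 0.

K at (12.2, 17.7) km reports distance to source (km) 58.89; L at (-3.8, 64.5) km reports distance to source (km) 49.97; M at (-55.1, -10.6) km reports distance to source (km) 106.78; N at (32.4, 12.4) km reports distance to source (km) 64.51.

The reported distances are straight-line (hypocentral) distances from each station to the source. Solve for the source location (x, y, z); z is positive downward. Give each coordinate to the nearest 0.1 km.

x ≈ 15.7 km, y ≈ 55.4 km, depth ≈ 45.1 km

Each station gives a sphere (x−x_i)² + (y−y_i)² + z² = d_i² (stations at z=0).
Subtracting the K sphere from L and M: z² cancels, leaving linear equations in x and y:
-32.0 x + 93.6 y = 4683.59
-134.6 x − 56.6 y = -5247.70
Solving: x ≈ 15.690, y ≈ 55.403 km (keep extra digits for the depth step; rounded: 15.7, 55.4).
Then from the K sphere: z² = 58.89² − (x − 12.2)² − (y − 17.7)² with x = 15.690, y = 55.403, so z ≈ 45.104 ≈ 45.1 km.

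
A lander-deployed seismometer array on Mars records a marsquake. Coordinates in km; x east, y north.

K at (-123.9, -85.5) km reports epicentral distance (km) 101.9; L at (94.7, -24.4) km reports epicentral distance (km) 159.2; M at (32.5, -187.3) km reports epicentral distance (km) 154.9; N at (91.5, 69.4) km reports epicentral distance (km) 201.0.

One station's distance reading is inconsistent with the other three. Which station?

Solve using three stations at a time. Using L, M, N (subtract circle equations pairwise → linear system) gives (x, y) ≈ (-59.6, -63.0).
Distances from that point to each station vs reported:
  K: calculated 68.2 vs reported 101.9 → residual 33.7 km
  L: calculated 159.0 vs reported 159.2 → residual 0.2 km
  M: calculated 154.7 vs reported 154.9 → residual 0.2 km
  N: calculated 200.9 vs reported 201.0 → residual 0.1 km
L, M, N are mutually consistent (residuals ≈ 0); K is off by 33.7 km.

K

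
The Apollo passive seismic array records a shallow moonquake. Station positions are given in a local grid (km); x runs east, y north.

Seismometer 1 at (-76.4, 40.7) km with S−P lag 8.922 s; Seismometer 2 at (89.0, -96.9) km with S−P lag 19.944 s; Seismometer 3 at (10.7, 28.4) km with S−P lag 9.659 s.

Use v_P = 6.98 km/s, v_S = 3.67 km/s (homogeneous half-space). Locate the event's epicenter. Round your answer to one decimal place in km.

-45.4 km east, -21.0 km north

Distance from S−P lag: d = Δt · v_P v_S / (v_P − v_S) = Δt · (6.98·3.67)/(6.98−3.67) ≈ 7.7392·Δt.
So d_Seismometer 1 = 69.05, d_Seismometer 2 = 154.35, d_Seismometer 3 = 74.75 km.
Circle about each station: (x + 76.4)² + (y − 40.7)² = 69.05²; (x − 89.0)² + (y + 96.9)² = 154.35²; (x − 10.7)² + (y − 28.4)² = 74.75².
Subtracting pairs of circle equations eliminates x²+y² and gives linear equations (the radical axes):
330.8 x − 275.2 y = -9238.86
174.2 x − 24.6 y = -7392.06
Solving the 2×2 system: x ≈ -45.4, y ≈ -21.0 km.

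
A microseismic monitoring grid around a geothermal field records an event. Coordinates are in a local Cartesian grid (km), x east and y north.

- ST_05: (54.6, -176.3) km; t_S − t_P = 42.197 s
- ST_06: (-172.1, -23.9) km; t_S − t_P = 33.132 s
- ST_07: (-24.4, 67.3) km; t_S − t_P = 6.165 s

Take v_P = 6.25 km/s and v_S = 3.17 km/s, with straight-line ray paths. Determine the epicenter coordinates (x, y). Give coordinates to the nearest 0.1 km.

x ≈ 7.4 km, y ≈ 91.0 km

Distance from S−P lag: d = Δt · v_P v_S / (v_P − v_S) = Δt · (6.25·3.17)/(6.25−3.17) ≈ 6.4326·Δt.
So d_ST_05 = 271.44, d_ST_06 = 213.13, d_ST_07 = 39.66 km.
Circle about each station: (x − 54.6)² + (y + 176.3)² = 271.44²; (x + 172.1)² + (y + 23.9)² = 213.13²; (x + 24.4)² + (y − 67.3)² = 39.66².
Subtracting pairs of circle equations eliminates x²+y² and gives linear equations (the radical axes):
-453.4 x + 304.8 y = 24382.05
-158.0 x + 487.2 y = 43168.56
Solving the 2×2 system: x ≈ 7.4, y ≈ 91.0 km.
Check against ST_05 (with the unrounded x, y): √((x − 54.6)²+(y + 176.3)²) = 271.44 ≈ 271.44 km. ✓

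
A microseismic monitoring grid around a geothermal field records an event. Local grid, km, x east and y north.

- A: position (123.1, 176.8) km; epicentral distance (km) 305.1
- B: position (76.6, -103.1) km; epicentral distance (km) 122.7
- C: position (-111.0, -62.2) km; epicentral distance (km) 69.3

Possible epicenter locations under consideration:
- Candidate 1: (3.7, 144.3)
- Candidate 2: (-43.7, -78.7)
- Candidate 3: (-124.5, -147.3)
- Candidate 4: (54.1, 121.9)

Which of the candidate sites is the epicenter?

Candidate 2

For each candidate, compare |candidate − station| to the reported distance:
Candidate 1: residuals A 181.4, B 135.2, C 166.9 → max 181.4 km
Candidate 2: residuals A 0.0, B 0.0, C 0.0 → max 0.0 km
Candidate 3: residuals A 102.8, B 83.2, C 16.9 → max 102.8 km
Candidate 4: residuals A 216.9, B 103.4, C 178.0 → max 216.9 km
Only Candidate 2 has all residuals ≈ 0.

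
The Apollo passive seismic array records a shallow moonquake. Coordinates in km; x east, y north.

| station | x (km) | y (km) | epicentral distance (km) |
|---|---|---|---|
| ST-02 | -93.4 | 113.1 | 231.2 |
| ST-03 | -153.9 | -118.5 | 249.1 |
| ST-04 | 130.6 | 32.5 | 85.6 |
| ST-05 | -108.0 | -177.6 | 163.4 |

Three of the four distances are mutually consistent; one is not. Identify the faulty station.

Solve using three stations at a time. Using ST-02, ST-03, ST-04 (subtract circle equations pairwise → linear system) gives (x, y) ≈ (81.8, -37.8).
Distances from that point to each station vs reported:
  ST-02: calculated 231.2 vs reported 231.2 → residual 0.0 km
  ST-03: calculated 249.1 vs reported 249.1 → residual 0.0 km
  ST-04: calculated 85.6 vs reported 85.6 → residual 0.0 km
  ST-05: calculated 235.7 vs reported 163.4 → residual 72.3 km
ST-02, ST-03, ST-04 are mutually consistent (residuals ≈ 0); ST-05 is off by 72.3 km.

ST-05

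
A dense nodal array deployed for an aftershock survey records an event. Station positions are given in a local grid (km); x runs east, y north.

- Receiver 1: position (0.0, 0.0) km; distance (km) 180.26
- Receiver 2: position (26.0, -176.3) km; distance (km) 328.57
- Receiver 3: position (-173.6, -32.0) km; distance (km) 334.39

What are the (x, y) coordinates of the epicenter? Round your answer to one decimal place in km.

(112.8, 140.6)

Circle about each station: x² + y² = 180.26²; (x − 26.0)² + (y + 176.3)² = 328.57²; (x + 173.6)² + (y + 32.0)² = 334.39².
Subtracting pairs of circle equations eliminates x²+y² and gives linear equations (the radical axes):
52.0 x − 352.6 y = -43706.89
-347.2 x − 64.0 y = -48162.04
Solving the 2×2 system: x ≈ 112.8, y ≈ 140.6 km.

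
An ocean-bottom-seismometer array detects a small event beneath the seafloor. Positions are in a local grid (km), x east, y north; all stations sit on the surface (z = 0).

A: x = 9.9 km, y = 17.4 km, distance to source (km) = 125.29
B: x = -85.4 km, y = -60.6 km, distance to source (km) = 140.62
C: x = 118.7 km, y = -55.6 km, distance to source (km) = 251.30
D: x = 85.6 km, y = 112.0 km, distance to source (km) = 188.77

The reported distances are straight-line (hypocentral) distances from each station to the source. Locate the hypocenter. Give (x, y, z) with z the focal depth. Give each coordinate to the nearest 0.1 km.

Each station gives a sphere (x−x_i)² + (y−y_i)² + z² = d_i² (stations at z=0).
Subtracting the A sphere from B and C: z² cancels, leaving linear equations in x and y:
-190.6 x − 156.0 y = 6488.35
217.6 x − 146.0 y = -30673.83
Solving: x ≈ -92.798, y ≈ 71.788 km (keep extra digits for the depth step; rounded: -92.8, 71.8).
Then from the A sphere: z² = 125.29² − (x − 9.9)² − (y − 17.4)² with x = -92.798, y = 71.788, so z ≈ 46.826 ≈ 46.8 km.

(-92.8, 71.8, 46.8)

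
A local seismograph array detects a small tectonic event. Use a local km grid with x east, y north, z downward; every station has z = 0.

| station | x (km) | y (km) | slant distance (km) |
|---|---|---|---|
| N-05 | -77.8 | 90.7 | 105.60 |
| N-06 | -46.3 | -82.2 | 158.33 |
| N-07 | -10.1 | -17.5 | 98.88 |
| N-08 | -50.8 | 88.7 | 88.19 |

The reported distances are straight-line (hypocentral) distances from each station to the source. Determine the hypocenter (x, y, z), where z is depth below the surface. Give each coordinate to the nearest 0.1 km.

(-4.4, 55.0, 67.0)

Each station gives a sphere (x−x_i)² + (y−y_i)² + z² = d_i² (stations at z=0).
Subtracting the N-05 sphere from N-06 and N-07: z² cancels, leaving linear equations in x and y:
63.0 x − 345.8 y = -19295.83
135.4 x − 216.4 y = -12496.96
Solving: x ≈ -4.394, y ≈ 55.000 km (keep extra digits for the depth step; rounded: -4.4, 55.0).
Then from the N-05 sphere: z² = 105.60² − (x + 77.8)² − (y − 90.7)² with x = -4.394, y = 55.000, so z ≈ 66.996 ≈ 67.0 km.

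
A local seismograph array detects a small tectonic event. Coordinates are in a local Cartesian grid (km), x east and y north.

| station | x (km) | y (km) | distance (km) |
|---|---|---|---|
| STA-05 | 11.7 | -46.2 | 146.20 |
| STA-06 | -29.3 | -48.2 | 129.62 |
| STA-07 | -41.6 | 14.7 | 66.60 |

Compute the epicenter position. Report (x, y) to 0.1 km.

Circle about each station: (x − 11.7)² + (y + 46.2)² = 146.20²; (x + 29.3)² + (y + 48.2)² = 129.62²; (x + 41.6)² + (y − 14.7)² = 66.60².
Subtracting the STA-05 equation from the STA-06 and STA-07 equations removes the quadratic terms:
-82.0 x − 4.0 y = 5483.50
-106.6 x + 121.8 y = 16614.20
Solving the 2×2 system: x ≈ -70.5, y ≈ 74.7 km.

x ≈ -70.5 km, y ≈ 74.7 km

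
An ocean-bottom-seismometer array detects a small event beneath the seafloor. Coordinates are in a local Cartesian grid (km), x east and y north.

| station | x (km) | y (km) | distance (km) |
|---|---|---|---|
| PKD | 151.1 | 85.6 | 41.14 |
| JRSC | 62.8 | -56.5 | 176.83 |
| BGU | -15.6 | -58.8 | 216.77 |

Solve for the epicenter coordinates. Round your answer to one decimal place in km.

Circle about each station: (x − 151.1)² + (y − 85.6)² = 41.14²; (x − 62.8)² + (y + 56.5)² = 176.83²; (x + 15.6)² + (y + 58.8)² = 216.77².
Subtracting pairs of circle equations eliminates x²+y² and gives linear equations (the radical axes):
-176.6 x − 284.2 y = -52598.83
-333.4 x − 288.8 y = -71754.50
Solving the 2×2 system: x ≈ 118.9, y ≈ 111.2 km.

118.9 km east, 111.2 km north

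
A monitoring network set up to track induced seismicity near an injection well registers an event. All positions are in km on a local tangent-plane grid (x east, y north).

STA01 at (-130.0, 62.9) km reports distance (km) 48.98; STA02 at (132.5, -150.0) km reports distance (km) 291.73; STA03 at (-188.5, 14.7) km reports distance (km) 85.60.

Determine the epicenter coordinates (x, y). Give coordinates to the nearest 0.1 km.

x ≈ -103.2 km, y ≈ 21.9 km

Circle about each station: (x + 130.0)² + (y − 62.9)² = 48.98²; (x − 132.5)² + (y + 150.0)² = 291.73²; (x + 188.5)² + (y − 14.7)² = 85.60².
Subtracting the STA01 equation from the STA02 and STA03 equations removes the quadratic terms:
525.0 x − 425.8 y = -63507.51
-117.0 x − 96.4 y = 9963.61
Solving the 2×2 system: x ≈ -103.2, y ≈ 21.9 km.
Check against STA01 (with the unrounded x, y): √((x + 130.0)²+(y − 62.9)²) = 48.98 ≈ 48.98 km. ✓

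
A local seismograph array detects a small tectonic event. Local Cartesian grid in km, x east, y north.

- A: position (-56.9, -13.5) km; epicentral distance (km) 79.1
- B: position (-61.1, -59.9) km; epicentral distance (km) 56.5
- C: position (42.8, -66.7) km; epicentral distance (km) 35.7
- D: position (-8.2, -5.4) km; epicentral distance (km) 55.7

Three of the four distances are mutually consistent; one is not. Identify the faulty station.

Solve using three stations at a time. Using A, C, D (subtract circle equations pairwise → linear system) gives (x, y) ≈ (8.0, -58.7).
Distances from that point to each station vs reported:
  A: calculated 79.1 vs reported 79.1 → residual 0.0 km
  B: calculated 69.1 vs reported 56.5 → residual 12.6 km
  C: calculated 35.7 vs reported 35.7 → residual 0.0 km
  D: calculated 55.7 vs reported 55.7 → residual 0.0 km
A, C, D are mutually consistent (residuals ≈ 0); B is off by 12.6 km.

B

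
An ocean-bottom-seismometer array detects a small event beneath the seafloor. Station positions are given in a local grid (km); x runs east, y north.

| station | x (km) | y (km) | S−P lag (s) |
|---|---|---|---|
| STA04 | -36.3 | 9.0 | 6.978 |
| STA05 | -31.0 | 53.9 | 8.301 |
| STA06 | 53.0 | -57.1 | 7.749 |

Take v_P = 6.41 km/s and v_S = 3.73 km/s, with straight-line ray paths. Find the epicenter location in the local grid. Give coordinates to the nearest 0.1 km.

x ≈ 25.9 km, y ≈ 6.5 km

Distance from S−P lag: d = Δt · v_P v_S / (v_P − v_S) = Δt · (6.41·3.73)/(6.41−3.73) ≈ 8.9214·Δt.
So d_STA04 = 62.25, d_STA05 = 74.06, d_STA06 = 69.13 km.
Circle about each station: (x + 36.3)² + (y − 9.0)² = 62.25²; (x + 31.0)² + (y − 53.9)² = 74.06²; (x − 53.0)² + (y + 57.1)² = 69.13².
Subtracting pairs of circle equations eliminates x²+y² and gives linear equations (the radical axes):
10.6 x + 89.8 y = 857.70
178.6 x − 132.2 y = 3766.83
Solving the 2×2 system: x ≈ 25.9, y ≈ 6.5 km.
Check against STA04 (with the unrounded x, y): √((x + 36.3)²+(y − 9.0)²) = 62.25 ≈ 62.25 km. ✓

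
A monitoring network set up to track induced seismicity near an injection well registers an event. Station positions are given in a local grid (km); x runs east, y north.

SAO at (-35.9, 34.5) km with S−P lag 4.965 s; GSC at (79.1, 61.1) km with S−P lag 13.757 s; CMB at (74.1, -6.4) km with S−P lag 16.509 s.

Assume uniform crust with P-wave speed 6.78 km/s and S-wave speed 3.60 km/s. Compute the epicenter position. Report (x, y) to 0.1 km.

(-26.0, 71.3)

Distance from S−P lag: d = Δt · v_P v_S / (v_P − v_S) = Δt · (6.78·3.60)/(6.78−3.60) ≈ 7.6755·Δt.
So d_SAO = 38.11, d_GSC = 105.59, d_CMB = 126.71 km.
Circle about each station: (x + 35.9)² + (y − 34.5)² = 38.11²; (x − 79.1)² + (y − 61.1)² = 105.59²; (x − 74.1)² + (y + 6.4)² = 126.71².
Subtracting the SAO equation from the GSC and CMB equations removes the quadratic terms:
230.0 x + 53.2 y = -2185.92
220.0 x − 81.8 y = -11550.34
Solving the 2×2 system: x ≈ -26.0, y ≈ 71.3 km.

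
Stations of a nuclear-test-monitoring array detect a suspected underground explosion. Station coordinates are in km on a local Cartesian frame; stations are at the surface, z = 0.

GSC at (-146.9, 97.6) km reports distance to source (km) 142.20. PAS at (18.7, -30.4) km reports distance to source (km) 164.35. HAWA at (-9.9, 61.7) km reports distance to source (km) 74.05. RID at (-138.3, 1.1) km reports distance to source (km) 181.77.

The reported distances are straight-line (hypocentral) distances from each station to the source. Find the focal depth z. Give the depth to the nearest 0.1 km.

Each station gives a sphere (x−x_i)² + (y−y_i)² + z² = d_i² (stations at z=0).
Subtracting the GSC sphere from PAS and HAWA: z² cancels, leaving linear equations in x and y:
331.2 x − 256.0 y = -36621.60
274.0 x − 71.8 y = -12463.03
Solving: x ≈ -12.102, y ≈ 127.396 km (keep extra digits for the depth step; rounded: -12.1, 127.4).
Then from the GSC sphere: z² = 142.20² − (x + 146.9)² − (y − 97.6)² with x = -12.102, y = 127.396, so z ≈ 34.096 ≈ 34.1 km.

z ≈ 34.1 km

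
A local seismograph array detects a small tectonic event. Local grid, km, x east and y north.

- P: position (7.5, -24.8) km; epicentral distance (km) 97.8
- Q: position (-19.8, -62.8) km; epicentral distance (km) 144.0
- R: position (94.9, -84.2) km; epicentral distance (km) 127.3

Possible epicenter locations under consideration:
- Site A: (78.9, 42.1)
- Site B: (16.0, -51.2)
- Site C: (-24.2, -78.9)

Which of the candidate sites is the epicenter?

Site A

For each candidate, compare |candidate − station| to the reported distance:
Site A: residuals P 0.0, Q 0.0, R 0.0 → max 0.0 km
Site B: residuals P 70.1, Q 106.4, R 41.8 → max 106.4 km
Site C: residuals P 35.1, Q 127.3, R 8.1 → max 127.3 km
Only Site A has all residuals ≈ 0.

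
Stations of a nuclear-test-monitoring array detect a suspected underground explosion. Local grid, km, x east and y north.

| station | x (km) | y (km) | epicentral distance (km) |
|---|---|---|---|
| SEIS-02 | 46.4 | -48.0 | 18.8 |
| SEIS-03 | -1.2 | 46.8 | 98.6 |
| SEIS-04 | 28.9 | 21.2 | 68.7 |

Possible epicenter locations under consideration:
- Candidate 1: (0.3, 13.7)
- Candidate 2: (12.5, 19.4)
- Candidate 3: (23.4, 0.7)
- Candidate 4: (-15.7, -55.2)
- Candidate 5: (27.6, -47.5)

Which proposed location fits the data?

Candidate 5

For each candidate, compare |candidate − station| to the reported distance:
Candidate 1: residuals SEIS-02 58.2, SEIS-03 65.5, SEIS-04 39.1 → max 65.5 km
Candidate 2: residuals SEIS-02 56.6, SEIS-03 68.0, SEIS-04 52.2 → max 68.0 km
Candidate 3: residuals SEIS-02 35.1, SEIS-03 46.3, SEIS-04 47.5 → max 47.5 km
Candidate 4: residuals SEIS-02 43.7, SEIS-03 4.4, SEIS-04 19.8 → max 43.7 km
Candidate 5: residuals SEIS-02 0.0, SEIS-03 0.0, SEIS-04 0.0 → max 0.0 km
Only Candidate 5 has all residuals ≈ 0.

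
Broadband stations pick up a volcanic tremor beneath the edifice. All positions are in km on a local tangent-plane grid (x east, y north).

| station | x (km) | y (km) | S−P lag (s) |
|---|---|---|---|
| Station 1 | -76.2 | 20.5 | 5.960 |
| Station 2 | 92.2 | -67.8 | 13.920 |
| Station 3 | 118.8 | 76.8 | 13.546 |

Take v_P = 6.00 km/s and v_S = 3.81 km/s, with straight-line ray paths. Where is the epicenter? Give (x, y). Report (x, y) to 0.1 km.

Distance from S−P lag: d = Δt · v_P v_S / (v_P − v_S) = Δt · (6.00·3.81)/(6.00−3.81) ≈ 10.4384·Δt.
So d_Station 1 = 62.21, d_Station 2 = 145.30, d_Station 3 = 141.40 km.
Circle about each station: (x + 76.2)² + (y − 20.5)² = 62.21²; (x − 92.2)² + (y + 67.8)² = 145.30²; (x − 118.8)² + (y − 76.8)² = 141.40².
Subtracting pairs of circle equations eliminates x²+y² and gives linear equations (the radical axes):
336.8 x − 176.6 y = -10371.02
390.0 x + 112.6 y = -2338.89
Solving the 2×2 system: x ≈ -14.8, y ≈ 30.5 km.

x ≈ -14.8 km, y ≈ 30.5 km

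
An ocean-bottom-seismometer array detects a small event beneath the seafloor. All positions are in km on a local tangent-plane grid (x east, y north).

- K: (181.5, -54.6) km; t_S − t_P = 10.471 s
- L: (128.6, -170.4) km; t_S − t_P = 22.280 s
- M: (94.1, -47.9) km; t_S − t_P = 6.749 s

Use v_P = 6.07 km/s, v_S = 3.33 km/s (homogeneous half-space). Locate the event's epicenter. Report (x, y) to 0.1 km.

x ≈ 121.3 km, y ≈ -6.2 km

Distance from S−P lag: d = Δt · v_P v_S / (v_P − v_S) = Δt · (6.07·3.33)/(6.07−3.33) ≈ 7.3770·Δt.
So d_K = 77.25, d_L = 164.36, d_M = 49.79 km.
Circle about each station: (x − 181.5)² + (y + 54.6)² = 77.25²; (x − 128.6)² + (y + 170.4)² = 164.36²; (x − 94.1)² + (y + 47.9)² = 49.79².
Subtracting pairs of circle equations eliminates x²+y² and gives linear equations (the radical axes):
-105.8 x − 231.6 y = -11395.94
-174.8 x + 13.4 y = -21285.67
Solving the 2×2 system: x ≈ 121.3, y ≈ -6.2 km.
Check against K (with the unrounded x, y): √((x − 181.5)²+(y + 54.6)²) = 77.24 ≈ 77.25 km. ✓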